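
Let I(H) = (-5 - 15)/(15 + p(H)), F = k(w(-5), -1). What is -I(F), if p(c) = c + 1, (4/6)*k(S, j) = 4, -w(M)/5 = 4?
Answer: 10/11 ≈ 0.90909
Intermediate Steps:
w(M) = -20 (w(M) = -5*4 = -20)
k(S, j) = 6 (k(S, j) = (3/2)*4 = 6)
F = 6
p(c) = 1 + c
I(H) = -20/(16 + H) (I(H) = (-5 - 15)/(15 + (1 + H)) = -20/(16 + H))
-I(F) = -(-20)/(16 + 6) = -(-20)/22 = -1*(-10/11) = 10/11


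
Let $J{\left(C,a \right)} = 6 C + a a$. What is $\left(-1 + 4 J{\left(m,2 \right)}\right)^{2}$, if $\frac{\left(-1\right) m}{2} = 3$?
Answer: $16641$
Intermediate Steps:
$m = -6$ ($m = \left(-2\right) 3 = -6$)
$J{\left(C,a \right)} = a^{2} + 6 C$ ($J{\left(C,a \right)} = 6 C + a^{2} = a^{2} + 6 C$)
$\left(-1 + 4 J{\left(m,2 \right)}\right)^{2} = \left(-1 + 4 \left(2^{2} + 6 \left(-6\right)\right)\right)^{2} = \left(-1 + 4 \left(4 - 36\right)\right)^{2} = \left(-1 + 4 \left(-32\right)\right)^{2} = \left(-1 - 128\right)^{2} = \left(-129\right)^{2} = 16641$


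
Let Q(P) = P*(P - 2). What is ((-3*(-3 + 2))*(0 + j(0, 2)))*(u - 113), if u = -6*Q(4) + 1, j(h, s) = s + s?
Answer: -1920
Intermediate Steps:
j(h, s) = 2*s
Q(P) = P*(-2 + P)
u = -47 (u = -24*(-2 + 4) + 1 = -24*2 + 1 = -6*8 + 1 = -48 + 1 = -47)
((-3*(-3 + 2))*(0 + j(0, 2)))*(u - 113) = ((-3*(-3 + 2))*(0 + 2*2))*(-47 - 113) = ((-3*(-1))*(0 + 4))*(-160) = (3*4)*(-160) = 12*(-160) = -1920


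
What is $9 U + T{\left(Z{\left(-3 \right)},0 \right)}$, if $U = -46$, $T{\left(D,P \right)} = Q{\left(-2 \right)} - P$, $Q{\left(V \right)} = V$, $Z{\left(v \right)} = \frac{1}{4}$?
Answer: $-416$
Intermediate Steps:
$Z{\left(v \right)} = \frac{1}{4}$
$T{\left(D,P \right)} = -2 - P$
$9 U + T{\left(Z{\left(-3 \right)},0 \right)} = 9 \left(-46\right) - 2 = -414 + \left(-2 + 0\right) = -414 - 2 = -416$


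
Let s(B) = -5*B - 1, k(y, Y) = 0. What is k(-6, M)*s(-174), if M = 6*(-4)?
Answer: 0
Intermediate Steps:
M = -24
s(B) = -1 - 5*B
k(-6, M)*s(-174) = 0*(-1 - 5*(-174)) = 0*(-1 + 870) = 0*869 = 0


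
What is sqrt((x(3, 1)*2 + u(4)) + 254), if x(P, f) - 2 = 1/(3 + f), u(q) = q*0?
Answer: sqrt(1034)/2 ≈ 16.078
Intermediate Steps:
u(q) = 0
x(P, f) = 2 + 1/(3 + f)
sqrt((x(3, 1)*2 + u(4)) + 254) = sqrt((((7 + 2*1)/(3 + 1))*2 + 0) + 254) = sqrt((((7 + 2)/4)*2 + 0) + 254) = sqrt((((1/4)*9)*2 + 0) + 254) = sqrt(((9/4)*2 + 0) + 254) = sqrt((9/2 + 0) + 254) = sqrt(9/2 + 254) = sqrt(517/2) = sqrt(1034)/2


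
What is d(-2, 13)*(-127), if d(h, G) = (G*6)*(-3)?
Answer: 29718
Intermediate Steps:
d(h, G) = -18*G (d(h, G) = (6*G)*(-3) = -18*G)
d(-2, 13)*(-127) = -18*13*(-127) = -234*(-127) = 29718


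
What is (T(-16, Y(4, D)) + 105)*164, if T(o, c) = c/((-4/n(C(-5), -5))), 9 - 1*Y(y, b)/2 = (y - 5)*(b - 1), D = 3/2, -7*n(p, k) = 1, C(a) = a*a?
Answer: 121319/7 ≈ 17331.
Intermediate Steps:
C(a) = a²
n(p, k) = -⅐ (n(p, k) = -⅐*1 = -⅐)
D = 3/2 (D = 3*(½) = 3/2 ≈ 1.5000)
Y(y, b) = 18 - 2*(-1 + b)*(-5 + y) (Y(y, b) = 18 - 2*(y - 5)*(b - 1) = 18 - 2*(-5 + y)*(-1 + b) = 18 - 2*(-1 + b)*(-5 + y))
T(o, c) = c/28 (T(o, c) = c/((-4/(-⅐))) = c/((-4*(-7))) = c/28)
(T(-16, Y(4, D)) + 105)*164 = ((8 + 2*4 + 10*(3/2) - 2*3/2*4)/28 + 105)*164 = ((8 + 8 + 15 - 12)/28 + 105)*164 = ((1/28)*19 + 105)*164 = (19/28 + 105)*164 = (2959/28)*164 = 121319/7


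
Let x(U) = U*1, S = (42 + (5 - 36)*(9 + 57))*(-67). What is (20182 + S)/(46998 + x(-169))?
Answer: 154450/46829 ≈ 3.2982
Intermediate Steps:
S = 134268 (S = (42 - 31*66)*(-67) = (42 - 2046)*(-67) = -2004*(-67) = 134268)
x(U) = U
(20182 + S)/(46998 + x(-169)) = (20182 + 134268)/(46998 - 169) = 154450/46829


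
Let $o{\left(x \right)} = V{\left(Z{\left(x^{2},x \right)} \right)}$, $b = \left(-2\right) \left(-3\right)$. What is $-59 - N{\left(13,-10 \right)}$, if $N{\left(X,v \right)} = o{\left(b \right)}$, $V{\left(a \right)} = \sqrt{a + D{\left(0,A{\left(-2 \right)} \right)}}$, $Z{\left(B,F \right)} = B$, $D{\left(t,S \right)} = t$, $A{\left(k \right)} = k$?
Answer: $-65$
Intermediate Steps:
$V{\left(a \right)} = \sqrt{a}$ ($V{\left(a \right)} = \sqrt{a + 0} = \sqrt{a}$)
$b = 6$
$o{\left(x \right)} = \sqrt{x^{2}}$
$N{\left(X,v \right)} = 6$ ($N{\left(X,v \right)} = \sqrt{6^{2}} = \sqrt{36} = 6$)
$-59 - N{\left(13,-10 \right)} = -59 - 6 = -65$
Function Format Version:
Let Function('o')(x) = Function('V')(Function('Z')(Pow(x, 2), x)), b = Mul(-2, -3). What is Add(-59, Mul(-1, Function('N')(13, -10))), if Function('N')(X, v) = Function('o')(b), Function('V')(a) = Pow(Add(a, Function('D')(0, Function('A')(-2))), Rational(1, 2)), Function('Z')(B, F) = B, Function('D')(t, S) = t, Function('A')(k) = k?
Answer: -65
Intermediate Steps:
Function('V')(a) = Pow(a, Rational(1, 2)) (Function('V')(a) = Pow(Add(a, 0), Rational(1, 2)) = Pow(a, Rational(1, 2)))
b = 6
Function('o')(x) = Pow(Pow(x, 2), Rational(1, 2))
Function('N')(X, v) = 6 (Function('N')(X, v) = Pow(Pow(6, 2), Rational(1, 2)) = Pow(36, Rational(1, 2)) = 6)
Add(-59, Mul(-1, Function('N')(13, -10))) = Add(-59, Mul(-1, 6)) = Add(-59, -6) = -65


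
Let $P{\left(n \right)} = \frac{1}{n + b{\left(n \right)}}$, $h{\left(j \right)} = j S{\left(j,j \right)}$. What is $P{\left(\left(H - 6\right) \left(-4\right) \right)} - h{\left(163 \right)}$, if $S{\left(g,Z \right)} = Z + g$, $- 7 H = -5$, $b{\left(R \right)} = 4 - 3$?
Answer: $- \frac{8236383}{155} \approx -53138.0$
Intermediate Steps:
$b{\left(R \right)} = 1$
$H = \frac{5}{7}$ ($H = \left(- \frac{1}{7}\right) \left(-5\right) = \frac{5}{7} \approx 0.71429$)
$h{\left(j \right)} = 2 j^{2}$ ($h{\left(j \right)} = j \left(j + j\right) = j 2 j = 2 j^{2}$)
$P{\left(n \right)} = \frac{1}{1 + n}$ ($P{\left(n \right)} = \frac{1}{n + 1} = \frac{1}{1 + n}$)
$P{\left(\left(H - 6\right) \left(-4\right) \right)} - h{\left(163 \right)} = \frac{1}{1 + \left(\frac{5}{7} - 6\right) \left(-4\right)} - 2 \cdot 163^{2} = \frac{1}{1 - - \frac{148}{7}} - 2 \cdot 26569 = \frac{1}{1 + \frac{148}{7}} - 53138 = \frac{1}{\frac{155}{7}} - 53138 = \frac{7}{155} - 53138 = - \frac{8236383}{155}$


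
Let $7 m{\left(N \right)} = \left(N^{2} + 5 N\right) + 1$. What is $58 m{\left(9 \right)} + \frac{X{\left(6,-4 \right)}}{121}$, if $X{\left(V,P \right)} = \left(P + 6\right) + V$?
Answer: $\frac{891342}{847} \approx 1052.4$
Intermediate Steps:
$m{\left(N \right)} = \frac{1}{7} + \frac{N^{2}}{7} + \frac{5 N}{7}$ ($m{\left(N \right)} = \frac{\left(N^{2} + 5 N\right) + 1}{7} = \frac{1 + N^{2} + 5 N}{7} = \frac{1}{7} + \frac{N^{2}}{7} + \frac{5 N}{7}$)
$X{\left(V,P \right)} = 6 + P + V$ ($X{\left(V,P \right)} = \left(6 + P\right) + V = 6 + P + V$)
$58 m{\left(9 \right)} + \frac{X{\left(6,-4 \right)}}{121} = 58 \left(\frac{1}{7} + \frac{9^{2}}{7} + \frac{5}{7} \cdot 9\right) + \frac{6 - 4 + 6}{121} = 58 \left(\frac{1}{7} + \frac{1}{7} \cdot 81 + \frac{45}{7}\right) + 8 \cdot \frac{1}{121} = 58 \left(\frac{1}{7} + \frac{81}{7} + \frac{45}{7}\right) + \frac{8}{121} = 58 \cdot \frac{127}{7} + \frac{8}{121} = \frac{7366}{7} + \frac{8}{121} = \frac{891342}{847}$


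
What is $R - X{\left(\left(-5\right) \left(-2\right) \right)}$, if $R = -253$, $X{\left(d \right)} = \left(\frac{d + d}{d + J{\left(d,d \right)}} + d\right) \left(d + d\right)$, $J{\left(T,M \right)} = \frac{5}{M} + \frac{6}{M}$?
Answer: $- \frac{54283}{111} \approx -489.04$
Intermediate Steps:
$J{\left(T,M \right)} = \frac{11}{M}$
$X{\left(d \right)} = 2 d \left(d + \frac{2 d}{d + \frac{11}{d}}\right)$ ($X{\left(d \right)} = \left(\frac{d + d}{d + \frac{11}{d}} + d\right) \left(d + d\right) = \left(\frac{2 d}{d + \frac{11}{d}} + d\right) 2 d = \left(d + \frac{2 d}{d + \frac{11}{d}}\right) 2 d = 2 d \left(d + \frac{2 d}{d + \frac{11}{d}}\right)$)
$R - X{\left(\left(-5\right) \left(-2\right) \right)} = -253 - \frac{2 \left(\left(-5\right) \left(-2\right)\right)^{2} \left(11 + \left(-5\right) \left(-2\right) \left(2 - -10\right)\right)}{11 + \left(\left(-5\right) \left(-2\right)\right)^{2}} = -253 - \frac{2 \cdot 10^{2} \left(11 + 10 \left(2 + 10\right)\right)}{11 + 10^{2}} = -253 - 2 \cdot 100 \frac{1}{11 + 100} \left(11 + 10 \cdot 12\right) = -253 - 2 \cdot 100 \cdot \frac{1}{111} \left(11 + 120\right) = -253 - 2 \cdot 100 \cdot \frac{1}{111} \cdot 131 = -253 - \frac{26200}{111} = - \frac{54283}{111}$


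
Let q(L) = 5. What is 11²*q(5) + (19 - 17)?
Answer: 607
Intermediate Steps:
11²*q(5) + (19 - 17) = 11²*5 + (19 - 17) = 121*5 + 2 = 605 + 2 = 607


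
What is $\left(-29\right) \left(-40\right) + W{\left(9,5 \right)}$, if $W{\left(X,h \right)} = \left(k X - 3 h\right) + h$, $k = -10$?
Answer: $1060$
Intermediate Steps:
$W{\left(X,h \right)} = - 10 X - 2 h$ ($W{\left(X,h \right)} = \left(- 10 X - 3 h\right) + h = - 10 X - 2 h$)
$\left(-29\right) \left(-40\right) + W{\left(9,5 \right)} = \left(-29\right) \left(-40\right) - 100 = 1160 - 100 = 1060$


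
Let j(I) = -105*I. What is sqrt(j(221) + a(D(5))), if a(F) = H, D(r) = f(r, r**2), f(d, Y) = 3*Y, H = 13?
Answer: 2*I*sqrt(5798) ≈ 152.29*I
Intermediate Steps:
D(r) = 3*r**2
a(F) = 13
sqrt(j(221) + a(D(5))) = sqrt(-105*221 + 13) = sqrt(-23205 + 13) = sqrt(-23192) = 2*I*sqrt(5798)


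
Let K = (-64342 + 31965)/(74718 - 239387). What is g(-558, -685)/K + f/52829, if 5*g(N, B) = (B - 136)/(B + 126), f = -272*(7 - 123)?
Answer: 9997381847101/4780692469735 ≈ 2.0912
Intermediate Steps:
K = 32377/164669 (K = -32377/(-164669) = -32377*(-1/164669) = 32377/164669 ≈ 0.19662)
f = 31552 (f = -272*(-116) = 31552)
g(N, B) = (-136 + B)/(5*(126 + B)) (g(N, B) = ((B - 136)/(B + 126))/5 = ((-136 + B)/(126 + B))/5 = (-136 + B)/(5*(126 + B)))
g(-558, -685)/K + f/52829 = ((-136 - 685)/(5*(126 - 685)))/(32377/164669) + 31552/52829 = ((1/5)*(-821)/(-559))*(164669/32377) + 31552*(1/52829) = ((1/5)*(-1/559)*(-821))*(164669/32377) + 31552/52829 = (821/2795)*(164669/32377) + 31552/52829 = 135193249/90493715 + 31552/52829 = 9997381847101/4780692469735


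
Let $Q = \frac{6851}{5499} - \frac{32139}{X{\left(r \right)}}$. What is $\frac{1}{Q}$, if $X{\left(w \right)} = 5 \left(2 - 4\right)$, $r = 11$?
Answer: $\frac{4230}{13600067} \approx 0.00031103$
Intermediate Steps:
$X{\left(w \right)} = -10$ ($X{\left(w \right)} = 5 \left(-2\right) = -10$)
$Q = \frac{13600067}{4230}$ ($Q = \frac{6851}{5499} - \frac{32139}{-10} = 6851 \cdot \frac{1}{5499} - - \frac{32139}{10} = \frac{527}{423} + \frac{32139}{10} = \frac{13600067}{4230} \approx 3215.1$)
$\frac{1}{Q} = \frac{1}{\frac{13600067}{4230}} = \frac{4230}{13600067}$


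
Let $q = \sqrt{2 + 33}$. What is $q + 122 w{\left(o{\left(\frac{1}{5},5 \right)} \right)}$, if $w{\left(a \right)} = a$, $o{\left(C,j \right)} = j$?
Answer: $610 + \sqrt{35} \approx 615.92$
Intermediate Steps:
$q = \sqrt{35} \approx 5.9161$
$q + 122 w{\left(o{\left(\frac{1}{5},5 \right)} \right)} = \sqrt{35} + 122 \cdot 5 = \sqrt{35} + 610 = 610 + \sqrt{35}$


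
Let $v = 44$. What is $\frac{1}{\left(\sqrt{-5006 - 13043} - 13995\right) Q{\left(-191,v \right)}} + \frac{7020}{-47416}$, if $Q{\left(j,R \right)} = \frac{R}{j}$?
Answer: $- \frac{7547009299425}{51082651162312} + \frac{191 i \sqrt{18049}}{8618635256} \approx -0.14774 + 2.9773 \cdot 10^{-6} i$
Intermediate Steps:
$\frac{1}{\left(\sqrt{-5006 - 13043} - 13995\right) Q{\left(-191,v \right)}} + \frac{7020}{-47416} = \frac{1}{\left(\sqrt{-5006 - 13043} - 13995\right) \frac{44}{-191}} + \frac{7020}{-47416} = \frac{1}{\left(\sqrt{-18049} - 13995\right) 44 \left(- \frac{1}{191}\right)} + 7020 \left(- \frac{1}{47416}\right) = \frac{1}{\left(i \sqrt{18049} - 13995\right) \left(- \frac{44}{191}\right)} - \frac{1755}{11854} = \frac{1}{-13995 + i \sqrt{18049}} \left(- \frac{191}{44}\right) - \frac{1755}{11854} = - \frac{191}{44 \left(-13995 + i \sqrt{18049}\right)} - \frac{1755}{11854} = - \frac{1755}{11854} - \frac{191}{44 \left(-13995 + i \sqrt{18049}\right)}$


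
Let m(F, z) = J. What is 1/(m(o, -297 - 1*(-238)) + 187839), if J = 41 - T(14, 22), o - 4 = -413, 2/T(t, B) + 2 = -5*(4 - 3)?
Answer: 7/1315162 ≈ 5.3225e-6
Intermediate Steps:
T(t, B) = -2/7 (T(t, B) = 2/(-2 - 5*(4 - 3)) = 2/(-2 - 5*1) = 2/(-2 - 5) = 2/(-7) = 2*(-⅐) = -2/7)
o = -409 (o = 4 - 413 = -409)
J = 289/7 (J = 41 - 1*(-2/7) = 41 + 2/7 = 289/7 ≈ 41.286)
m(F, z) = 289/7
1/(m(o, -297 - 1*(-238)) + 187839) = 1/(289/7 + 187839) = 1/(1315162/7) = 7/1315162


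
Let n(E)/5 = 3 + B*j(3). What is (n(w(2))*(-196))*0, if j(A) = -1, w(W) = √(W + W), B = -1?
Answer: 0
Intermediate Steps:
w(W) = √2*√W (w(W) = √(2*W) = √2*√W)
n(E) = 20 (n(E) = 5*(3 - 1*(-1)) = 5*(3 + 1) = 5*4 = 20)
(n(w(2))*(-196))*0 = (20*(-196))*0 = -3920*0 = 0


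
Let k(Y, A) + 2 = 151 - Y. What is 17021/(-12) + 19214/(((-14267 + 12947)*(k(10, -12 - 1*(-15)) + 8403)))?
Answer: -2665548539/1879240 ≈ -1418.4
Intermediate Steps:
k(Y, A) = 149 - Y (k(Y, A) = -2 + (151 - Y) = 149 - Y)
17021/(-12) + 19214/(((-14267 + 12947)*(k(10, -12 - 1*(-15)) + 8403))) = 17021/(-12) + 19214/(((-14267 + 12947)*((149 - 1*10) + 8403))) = 17021*(-1/12) + 19214/((-1320*((149 - 10) + 8403))) = -17021/12 + 19214/((-1320*(139 + 8403))) = -17021/12 + 19214/((-1320*8542)) = -17021/12 + 19214/(-11275440) = -17021/12 + 19214*(-1/11275440) = -17021/12 - 9607/5637720 = -2665548539/1879240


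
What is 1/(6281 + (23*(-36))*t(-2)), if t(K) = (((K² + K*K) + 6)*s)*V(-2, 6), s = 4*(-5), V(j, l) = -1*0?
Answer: 1/6281 ≈ 0.00015921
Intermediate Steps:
V(j, l) = 0
s = -20
t(K) = 0 (t(K) = (((K² + K*K) + 6)*(-20))*0 = (((K² + K²) + 6)*(-20))*0 = ((2*K² + 6)*(-20))*0 = ((6 + 2*K²)*(-20))*0 = (-120 - 40*K²)*0 = 0)
1/(6281 + (23*(-36))*t(-2)) = 1/(6281 + (23*(-36))*0) = 1/(6281 - 828*0) = 1/(6281 + 0) = 1/6281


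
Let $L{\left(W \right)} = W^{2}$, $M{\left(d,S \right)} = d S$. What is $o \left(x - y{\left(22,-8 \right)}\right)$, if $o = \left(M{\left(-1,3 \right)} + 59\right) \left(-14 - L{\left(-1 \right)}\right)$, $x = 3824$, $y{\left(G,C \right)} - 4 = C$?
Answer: $-3215520$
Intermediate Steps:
$y{\left(G,C \right)} = 4 + C$
$M{\left(d,S \right)} = S d$
$o = -840$ ($o = \left(3 \left(-1\right) + 59\right) \left(-14 - \left(-1\right)^{2}\right) = \left(-3 + 59\right) \left(-14 - 1\right) = 56 \left(-14 - 1\right) = 56 \left(-15\right) = -840$)
$o \left(x - y{\left(22,-8 \right)}\right) = - 840 \left(3824 - \left(4 - 8\right)\right) = - 840 \left(3824 - -4\right) = - 840 \left(3824 + 4\right) = \left(-840\right) 3828 = -3215520$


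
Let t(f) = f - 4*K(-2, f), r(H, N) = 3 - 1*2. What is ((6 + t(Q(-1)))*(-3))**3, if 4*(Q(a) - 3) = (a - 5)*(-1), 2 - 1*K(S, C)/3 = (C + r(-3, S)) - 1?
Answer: -14348907/8 ≈ -1.7936e+6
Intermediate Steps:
r(H, N) = 1 (r(H, N) = 3 - 2 = 1)
K(S, C) = 6 - 3*C (K(S, C) = 6 - 3*((C + 1) - 1) = 6 - 3*((1 + C) - 1) = 6 - 3*C)
Q(a) = 17/4 - a/4 (Q(a) = 3 + ((a - 5)*(-1))/4 = 3 + ((-5 + a)*(-1))/4 = 3 + (5 - a)/4 = 3 + (5/4 - a/4) = 17/4 - a/4)
t(f) = -24 + 13*f (t(f) = f - 4*(6 - 3*f) = f + (-24 + 12*f) = -24 + 13*f)
((6 + t(Q(-1)))*(-3))**3 = ((6 + (-24 + 13*(17/4 - 1/4*(-1))))*(-3))**3 = ((6 + (-24 + 13*(17/4 + 1/4)))*(-3))**3 = ((6 + (-24 + 13*(9/2)))*(-3))**3 = ((6 + (-24 + 117/2))*(-3))**3 = ((6 + 69/2)*(-3))**3 = ((81/2)*(-3))**3 = (-243/2)**3 = -14348907/8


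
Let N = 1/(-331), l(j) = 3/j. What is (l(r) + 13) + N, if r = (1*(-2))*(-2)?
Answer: 18201/1324 ≈ 13.747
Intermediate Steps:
r = 4 (r = -2*(-2) = 4)
N = -1/331 ≈ -0.0030211
(l(r) + 13) + N = (3/4 + 13) - 1/331 = 55/4 - 1/331 = 18201/1324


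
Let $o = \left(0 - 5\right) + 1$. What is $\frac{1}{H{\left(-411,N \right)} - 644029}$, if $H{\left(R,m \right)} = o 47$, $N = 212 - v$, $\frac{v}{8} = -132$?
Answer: $- \frac{1}{644217} \approx -1.5523 \cdot 10^{-6}$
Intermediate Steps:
$v = -1056$ ($v = 8 \left(-132\right) = -1056$)
$o = -4$ ($o = -5 + 1 = -4$)
$N = 1268$ ($N = 212 - -1056 = 212 + 1056 = 1268$)
$H{\left(R,m \right)} = -188$ ($H{\left(R,m \right)} = \left(-4\right) 47 = -188$)
$\frac{1}{H{\left(-411,N \right)} - 644029} = \frac{1}{-188 - 644029} = \frac{1}{-644217} = - \frac{1}{644217}$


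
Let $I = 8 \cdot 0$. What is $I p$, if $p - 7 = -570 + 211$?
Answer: $0$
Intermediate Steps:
$I = 0$
$p = -352$ ($p = 7 + \left(-570 + 211\right) = 7 - 359 = -352$)
$I p = 0 \left(-352\right) = 0$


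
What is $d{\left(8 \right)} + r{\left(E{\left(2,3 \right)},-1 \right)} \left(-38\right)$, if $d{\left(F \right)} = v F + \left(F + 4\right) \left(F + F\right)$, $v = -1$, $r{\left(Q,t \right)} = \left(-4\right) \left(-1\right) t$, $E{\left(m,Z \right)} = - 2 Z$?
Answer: $336$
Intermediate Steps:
$r{\left(Q,t \right)} = 4 t$
$d{\left(F \right)} = - F + 2 F \left(4 + F\right)$ ($d{\left(F \right)} = - F + \left(F + 4\right) \left(F + F\right) = - F + \left(4 + F\right) 2 F = - F + 2 F \left(4 + F\right)$)
$d{\left(8 \right)} + r{\left(E{\left(2,3 \right)},-1 \right)} \left(-38\right) = 8 \left(7 + 2 \cdot 8\right) + 4 \left(-1\right) \left(-38\right) = 8 \left(7 + 16\right) - -152 = 8 \cdot 23 + 152 = 184 + 152 = 336$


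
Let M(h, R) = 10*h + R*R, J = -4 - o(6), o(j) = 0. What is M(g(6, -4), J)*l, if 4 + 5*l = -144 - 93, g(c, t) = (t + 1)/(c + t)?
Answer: -241/5 ≈ -48.200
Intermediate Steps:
g(c, t) = (1 + t)/(c + t)
l = -241/5 (l = -4/5 + (-144 - 93)/5 = -4/5 + (1/5)*(-237) = -4/5 - 237/5 = -241/5 ≈ -48.200)
J = -4 (J = -4 - 1*0 = -4 + 0 = -4)
M(h, R) = R**2 + 10*h (M(h, R) = 10*h + R**2 = R**2 + 10*h)
M(g(6, -4), J)*l = ((-4)**2 + 10*((1 - 4)/(6 - 4)))*(-241/5) = (16 + 10*(-3/2))*(-241/5) = (16 - 15)*(-241/5) = 1*(-241/5) = -241/5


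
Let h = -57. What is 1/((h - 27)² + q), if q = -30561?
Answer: -1/23505 ≈ -4.2544e-5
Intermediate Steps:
1/((h - 27)² + q) = 1/((-57 - 27)² - 30561) = 1/((-84)² - 30561) = 1/(7056 - 30561) = 1/(-23505) = -1/23505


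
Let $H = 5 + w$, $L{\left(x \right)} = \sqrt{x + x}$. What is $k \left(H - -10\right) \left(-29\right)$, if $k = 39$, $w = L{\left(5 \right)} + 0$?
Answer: $-16965 - 1131 \sqrt{10} \approx -20542.0$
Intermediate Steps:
$L{\left(x \right)} = \sqrt{2} \sqrt{x}$ ($L{\left(x \right)} = \sqrt{2 x} = \sqrt{2} \sqrt{x}$)
$w = \sqrt{10}$ ($w = \sqrt{2} \sqrt{5} + 0 = \sqrt{10} + 0 = \sqrt{10} \approx 3.1623$)
$H = 5 + \sqrt{10} \approx 8.1623$
$k \left(H - -10\right) \left(-29\right) = 39 \left(\left(5 + \sqrt{10}\right) - -10\right) \left(-29\right) = 39 \left(\left(5 + \sqrt{10}\right) + 10\right) \left(-29\right) = 39 \left(15 + \sqrt{10}\right) \left(-29\right) = \left(585 + 39 \sqrt{10}\right) \left(-29\right) = -16965 - 1131 \sqrt{10}$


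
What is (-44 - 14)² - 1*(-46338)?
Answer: 49702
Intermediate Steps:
(-44 - 14)² - 1*(-46338) = (-58)² + 46338 = 3364 + 46338 = 49702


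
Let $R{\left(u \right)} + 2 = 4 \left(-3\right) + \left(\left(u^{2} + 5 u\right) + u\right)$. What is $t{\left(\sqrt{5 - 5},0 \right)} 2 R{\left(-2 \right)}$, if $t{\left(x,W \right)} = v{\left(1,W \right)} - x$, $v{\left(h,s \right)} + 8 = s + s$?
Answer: $352$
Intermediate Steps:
$v{\left(h,s \right)} = -8 + 2 s$ ($v{\left(h,s \right)} = -8 + \left(s + s\right) = -8 + 2 s$)
$R{\left(u \right)} = -14 + u^{2} + 6 u$ ($R{\left(u \right)} = -2 + \left(4 \left(-3\right) + \left(\left(u^{2} + 5 u\right) + u\right)\right) = -2 - \left(12 - u^{2} - 6 u\right) = -2 + \left(-12 + u^{2} + 6 u\right) = -14 + u^{2} + 6 u$)
$t{\left(x,W \right)} = -8 - x + 2 W$ ($t{\left(x,W \right)} = \left(-8 + 2 W\right) - x = -8 - x + 2 W$)
$t{\left(\sqrt{5 - 5},0 \right)} 2 R{\left(-2 \right)} = \left(-8 - \sqrt{5 - 5} + 2 \cdot 0\right) 2 \left(-14 + \left(-2\right)^{2} + 6 \left(-2\right)\right) = \left(-8 - \sqrt{0} + 0\right) 2 \left(-14 + 4 - 12\right) = \left(-8 - 0 + 0\right) 2 \left(-22\right) = \left(-8 + 0 + 0\right) 2 \left(-22\right) = \left(-8\right) 2 \left(-22\right) = \left(-16\right) \left(-22\right) = 352$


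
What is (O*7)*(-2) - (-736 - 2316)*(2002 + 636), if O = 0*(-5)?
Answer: 8051176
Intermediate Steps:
O = 0
(O*7)*(-2) - (-736 - 2316)*(2002 + 636) = (0*7)*(-2) - (-736 - 2316)*(2002 + 636) = 0*(-2) - (-3052)*2638 = 0 - 1*(-8051176) = 0 + 8051176 = 8051176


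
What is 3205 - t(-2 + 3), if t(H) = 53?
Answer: 3152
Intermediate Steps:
3205 - t(-2 + 3) = 3205 - 1*53 = 3205 - 53 = 3152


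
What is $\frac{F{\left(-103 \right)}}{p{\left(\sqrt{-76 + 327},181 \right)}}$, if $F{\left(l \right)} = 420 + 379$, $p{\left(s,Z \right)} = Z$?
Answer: $\frac{799}{181} \approx 4.4144$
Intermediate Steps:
$F{\left(l \right)} = 799$
$\frac{F{\left(-103 \right)}}{p{\left(\sqrt{-76 + 327},181 \right)}} = \frac{799}{181}$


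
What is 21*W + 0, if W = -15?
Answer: -315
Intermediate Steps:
21*W + 0 = 21*(-15) + 0 = -315 + 0 = -315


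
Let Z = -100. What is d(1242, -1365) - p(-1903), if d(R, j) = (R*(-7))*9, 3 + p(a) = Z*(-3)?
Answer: -78543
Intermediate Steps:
p(a) = 297 (p(a) = -3 - 100*(-3) = -3 + 300 = 297)
d(R, j) = -63*R (d(R, j) = -7*R*9 = -63*R)
d(1242, -1365) - p(-1903) = -63*1242 - 1*297 = -78246 - 297 = -78543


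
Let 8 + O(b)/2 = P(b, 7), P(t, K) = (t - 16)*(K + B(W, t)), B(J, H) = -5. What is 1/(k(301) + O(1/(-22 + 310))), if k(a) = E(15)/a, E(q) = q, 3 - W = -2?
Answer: -21672/1732379 ≈ -0.012510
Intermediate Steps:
W = 5 (W = 3 - 1*(-2) = 3 + 2 = 5)
P(t, K) = (-16 + t)*(-5 + K) (P(t, K) = (t - 16)*(K - 5) = (-16 + t)*(-5 + K))
O(b) = -80 + 4*b (O(b) = -16 + 2*(80 - 16*7 - 5*b + 7*b) = -16 + 2*(80 - 112 - 5*b + 7*b) = -16 + 2*(-32 + 2*b) = -16 + (-64 + 4*b) = -80 + 4*b)
k(a) = 15/a
1/(k(301) + O(1/(-22 + 310))) = 1/(15/301 + (-80 + 4/(-22 + 310))) = 1/(15*(1/301) + (-80 + 4/288)) = 1/(15/301 + (-80 + 4*(1/288))) = 1/(15/301 + (-80 + 1/72)) = 1/(15/301 - 5759/72) = 1/(-1732379/21672) = -21672/1732379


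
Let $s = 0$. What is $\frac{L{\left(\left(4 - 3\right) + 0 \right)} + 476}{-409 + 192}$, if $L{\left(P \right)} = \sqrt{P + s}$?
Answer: $- \frac{477}{217} \approx -2.1982$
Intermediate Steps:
$L{\left(P \right)} = \sqrt{P}$ ($L{\left(P \right)} = \sqrt{P + 0} = \sqrt{P}$)
$\frac{L{\left(\left(4 - 3\right) + 0 \right)} + 476}{-409 + 192} = \frac{\sqrt{\left(4 - 3\right) + 0} + 476}{-409 + 192} = \frac{\sqrt{1 + 0} + 476}{-217} = \left(\sqrt{1} + 476\right) \left(- \frac{1}{217}\right) = \left(1 + 476\right) \left(- \frac{1}{217}\right) = 477 \left(- \frac{1}{217}\right) = - \frac{477}{217}$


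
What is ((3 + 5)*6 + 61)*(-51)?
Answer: -5559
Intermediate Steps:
((3 + 5)*6 + 61)*(-51) = (8*6 + 61)*(-51) = (48 + 61)*(-51) = 109*(-51) = -5559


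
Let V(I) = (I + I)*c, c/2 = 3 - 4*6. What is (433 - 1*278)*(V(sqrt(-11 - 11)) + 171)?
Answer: 26505 - 13020*I*sqrt(22) ≈ 26505.0 - 61069.0*I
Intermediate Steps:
c = -42 (c = 2*(3 - 4*6) = 2*(3 - 24) = 2*(-21) = -42)
V(I) = -84*I (V(I) = (I + I)*(-42) = (2*I)*(-42) = -84*I)
(433 - 1*278)*(V(sqrt(-11 - 11)) + 171) = (433 - 1*278)*(-84*sqrt(-11 - 11) + 171) = (433 - 278)*(-84*I*sqrt(22) + 171) = 155*(-84*I*sqrt(22) + 171) = 155*(171 - 84*I*sqrt(22)) = 26505 - 13020*I*sqrt(22)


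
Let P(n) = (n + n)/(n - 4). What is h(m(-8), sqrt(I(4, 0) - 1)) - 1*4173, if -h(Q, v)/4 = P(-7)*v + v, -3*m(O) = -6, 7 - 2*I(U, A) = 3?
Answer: -46003/11 ≈ -4182.1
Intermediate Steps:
P(n) = 2*n/(-4 + n) (P(n) = (2*n)/(-4 + n) = 2*n/(-4 + n))
I(U, A) = 2 (I(U, A) = 7/2 - 1/2*3 = 7/2 - 3/2 = 2)
m(O) = 2 (m(O) = -1/3*(-6) = 2)
h(Q, v) = -100*v/11 (h(Q, v) = -4*((2*(-7)/(-4 - 7))*v + v) = -4*((2*(-7)/(-11))*v + v) = -4*((2*(-7)*(-1/11))*v + v) = -4*(14*v/11 + v) = -100*v/11)
h(m(-8), sqrt(I(4, 0) - 1)) - 1*4173 = -100*sqrt(2 - 1)/11 - 1*4173 = -100*sqrt(1)/11 - 4173 = -100/11*1 - 4173 = -100/11 - 4173 = -46003/11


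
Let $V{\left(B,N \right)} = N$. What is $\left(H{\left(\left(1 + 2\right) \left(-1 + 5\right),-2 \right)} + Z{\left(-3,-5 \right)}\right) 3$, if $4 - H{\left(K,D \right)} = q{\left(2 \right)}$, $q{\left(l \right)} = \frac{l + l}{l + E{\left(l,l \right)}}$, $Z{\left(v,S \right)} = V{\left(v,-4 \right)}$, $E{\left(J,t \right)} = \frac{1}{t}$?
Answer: $- \frac{24}{5} \approx -4.8$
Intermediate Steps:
$Z{\left(v,S \right)} = -4$
$q{\left(l \right)} = \frac{2 l}{l + \frac{1}{l}}$ ($q{\left(l \right)} = \frac{l + l}{l + \frac{1}{l}} = \frac{2 l}{l + \frac{1}{l}}$)
$H{\left(K,D \right)} = \frac{12}{5}$ ($H{\left(K,D \right)} = 4 - \frac{2 \cdot 2^{2}}{1 + 2^{2}} = 4 - 2 \cdot 4 \frac{1}{1 + 4} = 4 - 2 \cdot 4 \cdot \frac{1}{5} = 4 - \frac{8}{5} = \frac{12}{5}$)
$\left(H{\left(\left(1 + 2\right) \left(-1 + 5\right),-2 \right)} + Z{\left(-3,-5 \right)}\right) 3 = \left(\frac{12}{5} - 4\right) 3 = \left(- \frac{8}{5}\right) 3 = - \frac{24}{5}$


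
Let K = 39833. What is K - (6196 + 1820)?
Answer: 31817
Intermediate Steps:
K - (6196 + 1820) = 39833 - (6196 + 1820) = 39833 - 1*8016 = 39833 - 8016 = 31817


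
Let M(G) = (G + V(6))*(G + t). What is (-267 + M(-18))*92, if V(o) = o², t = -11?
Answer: -72588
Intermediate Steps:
M(G) = (-11 + G)*(36 + G) (M(G) = (G + 6²)*(G - 11) = (G + 36)*(-11 + G) = (36 + G)*(-11 + G) = (-11 + G)*(36 + G))
(-267 + M(-18))*92 = (-267 + (-396 + (-18)² + 25*(-18)))*92 = (-267 + (-396 + 324 - 450))*92 = (-267 - 522)*92 = -789*92 = -72588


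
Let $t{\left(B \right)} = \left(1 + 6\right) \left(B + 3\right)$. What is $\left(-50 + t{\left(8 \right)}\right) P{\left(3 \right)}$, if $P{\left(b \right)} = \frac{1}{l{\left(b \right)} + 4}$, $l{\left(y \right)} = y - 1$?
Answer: $\frac{9}{2} \approx 4.5$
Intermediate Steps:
$l{\left(y \right)} = -1 + y$ ($l{\left(y \right)} = y - 1 = -1 + y$)
$P{\left(b \right)} = \frac{1}{3 + b}$ ($P{\left(b \right)} = \frac{1}{\left(-1 + b\right) + 4} = \frac{1}{3 + b}$)
$t{\left(B \right)} = 21 + 7 B$ ($t{\left(B \right)} = 7 \left(3 + B\right) = 21 + 7 B$)
$\left(-50 + t{\left(8 \right)}\right) P{\left(3 \right)} = \frac{-50 + \left(21 + 7 \cdot 8\right)}{3 + 3} = \frac{-50 + \left(21 + 56\right)}{6} = \left(-50 + 77\right) \frac{1}{6} = 27 \cdot \frac{1}{6} = \frac{9}{2}$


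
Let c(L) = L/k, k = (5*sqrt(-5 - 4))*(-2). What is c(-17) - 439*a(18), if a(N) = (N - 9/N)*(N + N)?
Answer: -276570 - 17*I/30 ≈ -2.7657e+5 - 0.56667*I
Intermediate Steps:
k = -30*I (k = (5*sqrt(-9))*(-2) = (5*(3*I))*(-2) = (15*I)*(-2) = -30*I ≈ -30.0*I)
c(L) = I*L/30 (c(L) = L/((-30*I)) = L*(I/30) = I*L/30)
a(N) = 2*N*(N - 9/N) (a(N) = (N - 9/N)*(2*N) = 2*N*(N - 9/N))
c(-17) - 439*a(18) = (1/30)*I*(-17) - 439*(-18 + 2*18**2) = -17*I/30 - 439*(-18 + 2*324) = -17*I/30 - 439*(-18 + 648) = -17*I/30 - 439*630 = -17*I/30 - 276570 = -276570 - 17*I/30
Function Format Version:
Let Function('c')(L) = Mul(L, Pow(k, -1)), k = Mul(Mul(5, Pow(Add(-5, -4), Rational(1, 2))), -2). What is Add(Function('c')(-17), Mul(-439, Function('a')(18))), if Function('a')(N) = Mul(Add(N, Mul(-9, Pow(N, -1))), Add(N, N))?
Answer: Add(-276570, Mul(Rational(-17, 30), I)) ≈ Add(-2.7657e+5, Mul(-0.56667, I))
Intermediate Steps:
k = Mul(-30, I) (k = Mul(Mul(5, Pow(-9, Rational(1, 2))), -2) = Mul(Mul(5, Mul(3, I)), -2) = Mul(Mul(15, I), -2) = Mul(-30, I) ≈ Mul(-30.000, I))
Function('c')(L) = Mul(Rational(1, 30), I, L) (Function('c')(L) = Mul(L, Pow(Mul(-30, I), -1)) = Mul(L, Mul(Rational(1, 30), I)) = Mul(Rational(1, 30), I, L))
Function('a')(N) = Mul(2, N, Add(N, Mul(-9, Pow(N, -1)))) (Function('a')(N) = Mul(Add(N, Mul(-9, Pow(N, -1))), Mul(2, N)) = Mul(2, N, Add(N, Mul(-9, Pow(N, -1)))))
Add(Function('c')(-17), Mul(-439, Function('a')(18))) = Add(Mul(Rational(1, 30), I, -17), Mul(-439, Add(-18, Mul(2, Pow(18, 2))))) = Add(Mul(Rational(-17, 30), I), Mul(-439, Add(-18, Mul(2, 324)))) = Add(Mul(Rational(-17, 30), I), Mul(-439, Add(-18, 648))) = Add(Mul(Rational(-17, 30), I), Mul(-439, 630)) = Add(Mul(Rational(-17, 30), I), -276570) = Add(-276570, Mul(Rational(-17, 30), I))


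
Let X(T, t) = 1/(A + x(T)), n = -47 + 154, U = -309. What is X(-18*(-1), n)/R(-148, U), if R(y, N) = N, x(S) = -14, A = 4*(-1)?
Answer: 1/5562 ≈ 0.00017979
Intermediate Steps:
A = -4
n = 107
X(T, t) = -1/18 (X(T, t) = 1/(-4 - 14) = 1/(-18) = -1/18)
X(-18*(-1), n)/R(-148, U) = -1/18/(-309) = -1/18*(-1/309) = 1/5562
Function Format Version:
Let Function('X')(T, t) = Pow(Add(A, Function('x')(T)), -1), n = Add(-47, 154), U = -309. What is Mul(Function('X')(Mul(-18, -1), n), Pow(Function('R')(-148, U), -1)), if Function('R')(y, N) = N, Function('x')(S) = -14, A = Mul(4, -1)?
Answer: Rational(1, 5562) ≈ 0.00017979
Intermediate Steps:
A = -4
n = 107
Function('X')(T, t) = Rational(-1, 18) (Function('X')(T, t) = Pow(Add(-4, -14), -1) = Pow(-18, -1) = Rational(-1, 18))
Mul(Function('X')(Mul(-18, -1), n), Pow(Function('R')(-148, U), -1)) = Mul(Rational(-1, 18), Pow(-309, -1)) = Mul(Rational(-1, 18), Rational(-1, 309)) = Rational(1, 5562)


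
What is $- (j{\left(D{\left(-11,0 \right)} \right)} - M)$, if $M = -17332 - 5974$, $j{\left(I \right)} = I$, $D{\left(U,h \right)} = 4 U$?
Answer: $-23262$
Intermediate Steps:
$M = -23306$ ($M = -17332 - 5974 = -23306$)
$- (j{\left(D{\left(-11,0 \right)} \right)} - M) = - (4 \left(-11\right) - -23306) = - (-44 + 23306) = \left(-1\right) 23262 = -23262$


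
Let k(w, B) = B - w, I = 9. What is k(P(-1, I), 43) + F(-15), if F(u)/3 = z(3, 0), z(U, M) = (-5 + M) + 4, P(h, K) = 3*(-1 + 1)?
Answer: 40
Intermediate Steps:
P(h, K) = 0 (P(h, K) = 3*0 = 0)
z(U, M) = -1 + M
F(u) = -3 (F(u) = 3*(-1 + 0) = 3*(-1) = -3)
k(P(-1, I), 43) + F(-15) = (43 - 1*0) - 3 = (43 + 0) - 3 = 43 - 3 = 40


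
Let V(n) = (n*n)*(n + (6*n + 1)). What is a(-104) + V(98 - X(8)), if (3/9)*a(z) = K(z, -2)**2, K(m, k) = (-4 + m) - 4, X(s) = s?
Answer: 5148732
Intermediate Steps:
K(m, k) = -8 + m
a(z) = 3*(-8 + z)**2
V(n) = n**2*(1 + 7*n) (V(n) = n**2*(n + (1 + 6*n)) = n**2*(1 + 7*n))
a(-104) + V(98 - X(8)) = 3*(-8 - 104)**2 + (98 - 1*8)**2*(1 + 7*(98 - 1*8)) = 3*(-112)**2 + (98 - 8)**2*(1 + 7*(98 - 8)) = 3*12544 + 90**2*(1 + 7*90) = 37632 + 8100*(1 + 630) = 37632 + 8100*631 = 37632 + 5111100 = 5148732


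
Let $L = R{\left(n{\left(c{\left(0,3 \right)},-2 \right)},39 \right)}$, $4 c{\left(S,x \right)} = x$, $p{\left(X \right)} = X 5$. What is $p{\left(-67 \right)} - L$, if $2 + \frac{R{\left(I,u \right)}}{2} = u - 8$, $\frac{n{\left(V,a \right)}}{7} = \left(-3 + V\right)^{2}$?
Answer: $-393$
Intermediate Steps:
$p{\left(X \right)} = 5 X$
$c{\left(S,x \right)} = \frac{x}{4}$
$n{\left(V,a \right)} = 7 \left(-3 + V\right)^{2}$
$R{\left(I,u \right)} = -20 + 2 u$ ($R{\left(I,u \right)} = -4 + 2 \left(u - 8\right) = -4 + 2 \left(-8 + u\right) = -4 + \left(-16 + 2 u\right) = -20 + 2 u$)
$L = 58$ ($L = -20 + 2 \cdot 39 = -20 + 78 = 58$)
$p{\left(-67 \right)} - L = 5 \left(-67\right) - 58 = -335 - 58 = -393$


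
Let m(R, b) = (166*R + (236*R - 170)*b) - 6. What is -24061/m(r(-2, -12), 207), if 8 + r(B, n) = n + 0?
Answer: 24061/1015556 ≈ 0.023692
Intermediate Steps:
r(B, n) = -8 + n (r(B, n) = -8 + (n + 0) = -8 + n)
m(R, b) = -6 + 166*R + b*(-170 + 236*R) (m(R, b) = (166*R + (-170 + 236*R)*b) - 6 = (166*R + b*(-170 + 236*R)) - 6 = -6 + 166*R + b*(-170 + 236*R))
-24061/m(r(-2, -12), 207) = -24061/(-6 - 170*207 + 166*(-8 - 12) + 236*(-8 - 12)*207) = -24061/(-6 - 35190 + 166*(-20) + 236*(-20)*207) = -24061/(-6 - 35190 - 3320 - 977040) = -24061/(-1015556) = -24061*(-1/1015556) = 24061/1015556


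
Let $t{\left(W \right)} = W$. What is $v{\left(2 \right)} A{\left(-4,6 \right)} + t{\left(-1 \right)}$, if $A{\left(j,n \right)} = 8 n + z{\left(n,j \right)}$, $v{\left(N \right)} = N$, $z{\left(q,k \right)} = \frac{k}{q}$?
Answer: $\frac{281}{3} \approx 93.667$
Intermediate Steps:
$A{\left(j,n \right)} = 8 n + \frac{j}{n}$
$v{\left(2 \right)} A{\left(-4,6 \right)} + t{\left(-1 \right)} = 2 \left(8 \cdot 6 - \frac{4}{6}\right) - 1 = 2 \left(48 - \frac{2}{3}\right) - 1 = 2 \cdot \frac{142}{3} - 1 = \frac{284}{3} - 1 = \frac{281}{3}$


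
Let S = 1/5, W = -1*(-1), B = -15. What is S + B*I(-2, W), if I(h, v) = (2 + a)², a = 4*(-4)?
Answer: -14699/5 ≈ -2939.8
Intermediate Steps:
a = -16
W = 1
S = ⅕ ≈ 0.20000
I(h, v) = 196 (I(h, v) = (2 - 16)² = (-14)² = 196)
S + B*I(-2, W) = ⅕ - 15*196 = ⅕ - 2940 = -14699/5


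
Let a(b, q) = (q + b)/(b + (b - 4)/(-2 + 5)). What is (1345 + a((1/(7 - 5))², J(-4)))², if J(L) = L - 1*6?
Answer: 29365561/16 ≈ 1.8353e+6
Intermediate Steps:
J(L) = -6 + L (J(L) = L - 6 = -6 + L)
a(b, q) = (b + q)/(-4/3 + 4*b/3) (a(b, q) = (b + q)/(b + (-4 + b)/3) = (b + q)/(b + (-4 + b)*(⅓)) = (b + q)/(b + (-4/3 + b/3)) = (b + q)/(-4/3 + 4*b/3))
(1345 + a((1/(7 - 5))², J(-4)))² = (1345 + 3*((1/(7 - 5))² + (-6 - 4))/(4*(-1 + (1/(7 - 5))²)))² = (1345 + 3*((1/2)² - 10)/(4*(-1 + (1/2)²)))² = (1345 + 3*((½)² - 10)/(4*(-1 + (½)²)))² = (1345 + 3*(¼ - 10)/(4*(-1 + ¼)))² = (1345 + (¾)*(-39/4)/(-¾))² = (1345 + (¾)*(-4/3)*(-39/4))² = (1345 + 39/4)² = (5419/4)² = 29365561/16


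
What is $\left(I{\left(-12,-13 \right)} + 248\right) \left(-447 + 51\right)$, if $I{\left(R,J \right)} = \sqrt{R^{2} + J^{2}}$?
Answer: $-98208 - 396 \sqrt{313} \approx -1.0521 \cdot 10^{5}$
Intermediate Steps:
$I{\left(R,J \right)} = \sqrt{J^{2} + R^{2}}$
$\left(I{\left(-12,-13 \right)} + 248\right) \left(-447 + 51\right) = \left(\sqrt{\left(-13\right)^{2} + \left(-12\right)^{2}} + 248\right) \left(-447 + 51\right) = \left(\sqrt{169 + 144} + 248\right) \left(-396\right) = \left(\sqrt{313} + 248\right) \left(-396\right) = \left(248 + \sqrt{313}\right) \left(-396\right) = -98208 - 396 \sqrt{313}$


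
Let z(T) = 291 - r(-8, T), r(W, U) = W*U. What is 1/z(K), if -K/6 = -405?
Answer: 1/19731 ≈ 5.0682e-5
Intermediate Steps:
r(W, U) = U*W
K = 2430 (K = -6*(-405) = 2430)
z(T) = 291 + 8*T (z(T) = 291 - T*(-8) = 291 - (-8)*T = 291 + 8*T)
1/z(K) = 1/(291 + 8*2430) = 1/(291 + 19440) = 1/19731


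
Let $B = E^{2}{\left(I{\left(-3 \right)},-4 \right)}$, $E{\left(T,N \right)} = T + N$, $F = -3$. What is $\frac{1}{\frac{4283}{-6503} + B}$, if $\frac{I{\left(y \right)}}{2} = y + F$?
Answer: $\frac{6503}{1660485} \approx 0.0039163$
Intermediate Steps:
$I{\left(y \right)} = -6 + 2 y$ ($I{\left(y \right)} = 2 \left(y - 3\right) = 2 \left(-3 + y\right) = -6 + 2 y$)
$E{\left(T,N \right)} = N + T$
$B = 256$ ($B = \left(-4 + \left(-6 + 2 \left(-3\right)\right)\right)^{2} = \left(-4 - 12\right)^{2} = \left(-16\right)^{2} = 256$)
$\frac{1}{\frac{4283}{-6503} + B} = \frac{1}{\frac{4283}{-6503} + 256} = \frac{1}{4283 \left(- \frac{1}{6503}\right) + 256} = \frac{1}{- \frac{4283}{6503} + 256} = \frac{1}{\frac{1660485}{6503}} = \frac{6503}{1660485}$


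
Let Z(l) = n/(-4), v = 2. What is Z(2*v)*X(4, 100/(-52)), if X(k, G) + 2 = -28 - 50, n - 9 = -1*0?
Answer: 180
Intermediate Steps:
n = 9 (n = 9 - 1*0 = 9 + 0 = 9)
X(k, G) = -80 (X(k, G) = -2 + (-28 - 50) = -2 - 78 = -80)
Z(l) = -9/4 (Z(l) = 9/(-4) = 9*(-1/4) = -9/4)
Z(2*v)*X(4, 100/(-52)) = -9/4*(-80) = 180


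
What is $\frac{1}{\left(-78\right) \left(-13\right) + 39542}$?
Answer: $\frac{1}{40556} \approx 2.4657 \cdot 10^{-5}$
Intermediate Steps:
$\frac{1}{\left(-78\right) \left(-13\right) + 39542} = \frac{1}{1014 + 39542} = \frac{1}{40556}$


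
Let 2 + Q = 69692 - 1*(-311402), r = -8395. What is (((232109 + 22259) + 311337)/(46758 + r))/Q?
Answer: 565705/14619832396 ≈ 3.8694e-5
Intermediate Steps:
Q = 381092 (Q = -2 + (69692 - 1*(-311402)) = -2 + (69692 + 311402) = -2 + 381094 = 381092)
(((232109 + 22259) + 311337)/(46758 + r))/Q = (((232109 + 22259) + 311337)/(46758 - 8395))/381092 = ((254368 + 311337)/38363)*(1/381092) = (565705*(1/38363))*(1/381092) = (565705/38363)*(1/381092) = 565705/14619832396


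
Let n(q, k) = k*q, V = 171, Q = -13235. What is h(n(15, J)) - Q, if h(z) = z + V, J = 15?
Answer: 13631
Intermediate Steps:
h(z) = 171 + z (h(z) = z + 171 = 171 + z)
h(n(15, J)) - Q = (171 + 15*15) - 1*(-13235) = (171 + 225) + 13235 = 396 + 13235 = 13631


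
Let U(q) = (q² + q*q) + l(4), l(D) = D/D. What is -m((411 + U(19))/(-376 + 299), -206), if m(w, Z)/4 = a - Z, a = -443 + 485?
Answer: -992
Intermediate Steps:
l(D) = 1
a = 42
U(q) = 1 + 2*q² (U(q) = (q² + q*q) + 1 = (q² + q²) + 1 = 2*q² + 1 = 1 + 2*q²)
m(w, Z) = 168 - 4*Z (m(w, Z) = 4*(42 - Z) = 168 - 4*Z)
-m((411 + U(19))/(-376 + 299), -206) = -(168 - 4*(-206)) = -(168 + 824) = -1*992 = -992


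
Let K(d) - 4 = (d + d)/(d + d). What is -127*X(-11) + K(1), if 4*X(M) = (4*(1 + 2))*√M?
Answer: 5 - 381*I*√11 ≈ 5.0 - 1263.6*I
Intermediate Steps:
K(d) = 5 (K(d) = 4 + (d + d)/(d + d) = 4 + (2*d)/((2*d)) = 4 + (2*d)*(1/(2*d)) = 4 + 1 = 5)
X(M) = 3*√M (X(M) = ((4*(1 + 2))*√M)/4 = ((4*3)*√M)/4 = (12*√M)/4 = 3*√M)
-127*X(-11) + K(1) = -381*√(-11) + 5 = -381*I*√11 + 5 = 5 - 381*I*√11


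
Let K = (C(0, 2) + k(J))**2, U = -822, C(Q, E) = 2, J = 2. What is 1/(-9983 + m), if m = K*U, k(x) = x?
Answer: -1/23135 ≈ -4.3225e-5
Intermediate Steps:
K = 16 (K = (2 + 2)**2 = 4**2 = 16)
m = -13152 (m = 16*(-822) = -13152)
1/(-9983 + m) = 1/(-9983 - 13152) = 1/(-23135) = -1/23135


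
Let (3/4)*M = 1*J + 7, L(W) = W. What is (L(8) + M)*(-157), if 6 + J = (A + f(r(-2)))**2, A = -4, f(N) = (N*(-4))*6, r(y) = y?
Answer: -1220204/3 ≈ -4.0673e+5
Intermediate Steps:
f(N) = -24*N (f(N) = -4*N*6 = -24*N)
J = 1930 (J = -6 + (-4 - 24*(-2))**2 = -6 + (-4 + 48)**2 = -6 + 44**2 = -6 + 1936 = 1930)
M = 7748/3 (M = 4*(1*1930 + 7)/3 = 4*(1930 + 7)/3 = (4/3)*1937 = 7748/3 ≈ 2582.7)
(L(8) + M)*(-157) = (8 + 7748/3)*(-157) = (7772/3)*(-157) = -1220204/3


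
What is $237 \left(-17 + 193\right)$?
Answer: $41712$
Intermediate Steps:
$237 \left(-17 + 193\right) = 237 \cdot 176 = 41712$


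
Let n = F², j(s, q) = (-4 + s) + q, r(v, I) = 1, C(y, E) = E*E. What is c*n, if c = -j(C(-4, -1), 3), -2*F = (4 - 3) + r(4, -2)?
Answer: 0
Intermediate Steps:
C(y, E) = E²
F = -1 (F = -((4 - 3) + 1)/2 = -(1 + 1)/2 = -½*2 = -1)
j(s, q) = -4 + q + s
n = 1 (n = (-1)² = 1)
c = 0 (c = -(-4 + 3 + (-1)²) = -(-4 + 3 + 1) = -1*0 = 0)
c*n = 0*1 = 0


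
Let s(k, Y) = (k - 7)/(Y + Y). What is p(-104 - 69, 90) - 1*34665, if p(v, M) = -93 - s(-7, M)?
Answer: -3128213/90 ≈ -34758.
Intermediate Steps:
s(k, Y) = (-7 + k)/(2*Y) (s(k, Y) = (-7 + k)/((2*Y)) = (-7 + k)*(1/(2*Y)) = (-7 + k)/(2*Y))
p(v, M) = -93 + 7/M (p(v, M) = -93 - (-7 - 7)/(2*M) = -93 - (-14)/(2*M) = -93 - (-7)/M = -93 + 7/M)
p(-104 - 69, 90) - 1*34665 = (-93 + 7/90) - 1*34665 = (-93 + 7*(1/90)) - 34665 = (-93 + 7/90) - 34665 = -8363/90 - 34665 = -3128213/90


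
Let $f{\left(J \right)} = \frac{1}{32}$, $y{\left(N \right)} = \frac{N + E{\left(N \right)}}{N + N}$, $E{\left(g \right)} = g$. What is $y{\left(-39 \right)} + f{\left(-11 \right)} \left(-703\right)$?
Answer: $- \frac{671}{32} \approx -20.969$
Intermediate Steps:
$y{\left(N \right)} = 1$ ($y{\left(N \right)} = \frac{N + N}{N + N} = \frac{2 N}{2 N} = 2 N \frac{1}{2 N} = 1$)
$f{\left(J \right)} = \frac{1}{32}$
$y{\left(-39 \right)} + f{\left(-11 \right)} \left(-703\right) = 1 + \frac{1}{32} \left(-703\right) = 1 - \frac{703}{32} = - \frac{671}{32}$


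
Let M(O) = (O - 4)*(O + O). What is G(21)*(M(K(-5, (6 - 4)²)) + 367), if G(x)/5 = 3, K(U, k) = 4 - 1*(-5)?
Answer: 6855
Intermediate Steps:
K(U, k) = 9 (K(U, k) = 4 + 5 = 9)
M(O) = 2*O*(-4 + O) (M(O) = (-4 + O)*(2*O) = 2*O*(-4 + O))
G(x) = 15 (G(x) = 5*3 = 15)
G(21)*(M(K(-5, (6 - 4)²)) + 367) = 15*(2*9*(-4 + 9) + 367) = 15*(2*9*5 + 367) = 15*(90 + 367) = 15*457 = 6855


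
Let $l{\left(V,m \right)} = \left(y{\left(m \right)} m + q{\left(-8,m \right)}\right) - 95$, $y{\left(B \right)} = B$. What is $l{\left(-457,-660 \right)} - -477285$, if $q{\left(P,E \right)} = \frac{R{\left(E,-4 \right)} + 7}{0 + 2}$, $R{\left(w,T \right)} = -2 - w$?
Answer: $\frac{1826245}{2} \approx 9.1312 \cdot 10^{5}$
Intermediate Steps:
$q{\left(P,E \right)} = \frac{5}{2} - \frac{E}{2}$ ($q{\left(P,E \right)} = \frac{\left(-2 - E\right) + 7}{0 + 2} = \frac{5 - E}{2} = \left(5 - E\right) \frac{1}{2} = \frac{5}{2} - \frac{E}{2}$)
$l{\left(V,m \right)} = - \frac{185}{2} + m^{2} - \frac{m}{2}$ ($l{\left(V,m \right)} = \left(m m - \left(- \frac{5}{2} + \frac{m}{2}\right)\right) - 95 = \left(m^{2} - \left(- \frac{5}{2} + \frac{m}{2}\right)\right) - 95 = \left(\frac{5}{2} + m^{2} - \frac{m}{2}\right) - 95 = - \frac{185}{2} + m^{2} - \frac{m}{2}$)
$l{\left(-457,-660 \right)} - -477285 = \left(- \frac{185}{2} + \left(-660\right)^{2} - -330\right) - -477285 = \left(- \frac{185}{2} + 435600 + 330\right) + 477285 = \frac{871675}{2} + 477285 = \frac{1826245}{2}$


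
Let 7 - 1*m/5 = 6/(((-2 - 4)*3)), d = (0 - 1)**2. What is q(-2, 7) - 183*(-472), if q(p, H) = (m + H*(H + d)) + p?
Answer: 259400/3 ≈ 86467.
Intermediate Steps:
d = 1 (d = (-1)**2 = 1)
m = 110/3 (m = 35 - 30/((-2 - 4)*3) = 35 - 30/((-6*3)) = 35 - 30/(-18) = 35 - 30*(-1)/18 = 35 - 5*(-1/3) = 35 + 5/3 = 110/3 ≈ 36.667)
q(p, H) = 110/3 + p + H*(1 + H) (q(p, H) = (110/3 + H*(H + 1)) + p = (110/3 + H*(1 + H)) + p = 110/3 + p + H*(1 + H))
q(-2, 7) - 183*(-472) = (110/3 + 7 - 2 + 7**2) - 183*(-472) = (110/3 + 7 - 2 + 49) + 86376 = 272/3 + 86376 = 259400/3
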